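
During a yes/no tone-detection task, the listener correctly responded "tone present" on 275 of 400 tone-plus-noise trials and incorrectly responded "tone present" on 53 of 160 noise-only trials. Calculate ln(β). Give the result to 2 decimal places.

ln β = -0.02

H = 275/400 = 0.6875
FA = 53/160 = 0.3312
z(H) = 0.489
z(FA) = -0.437
ln β = −½·[z(H)² − z(FA)²] = −0.5 × (0.239 − 0.191) = -0.024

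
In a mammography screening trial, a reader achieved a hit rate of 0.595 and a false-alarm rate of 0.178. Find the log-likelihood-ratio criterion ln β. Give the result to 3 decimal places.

ln β = 0.397

z(0.595) = 0.2404, z(0.178) = -0.9230
ln β = −½·[z(H)² − z(FA)²] = −0.5 × (0.0578 − 0.8519) = 0.39705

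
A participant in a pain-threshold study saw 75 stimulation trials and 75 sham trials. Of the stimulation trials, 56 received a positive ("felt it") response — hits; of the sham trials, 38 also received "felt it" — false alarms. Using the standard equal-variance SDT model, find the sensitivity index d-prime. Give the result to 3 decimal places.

d-prime = 0.647

H = 56/75 = 0.7467
FA = 38/75 = 0.5067
z(H) = z(0.7467) = 0.6641
z(FA) = z(0.5067) = 0.0168
d' = z(H) − z(FA) = 0.6641 − 0.0168 = 0.6473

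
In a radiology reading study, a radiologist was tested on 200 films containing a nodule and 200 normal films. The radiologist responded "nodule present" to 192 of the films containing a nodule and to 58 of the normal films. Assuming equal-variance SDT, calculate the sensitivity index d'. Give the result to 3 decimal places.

H = 192/200 = 0.9600
FA = 58/200 = 0.2900
Φ⁻¹(0.9600) = 1.7507, Φ⁻¹(0.2900) = -0.5534
d' = z(H) − z(FA) = 1.7507 − (-0.5534) = 2.3041

d' = 2.304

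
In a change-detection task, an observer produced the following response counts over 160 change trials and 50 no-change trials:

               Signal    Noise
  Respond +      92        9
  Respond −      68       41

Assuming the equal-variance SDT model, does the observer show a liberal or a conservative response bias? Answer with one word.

conservative

z(H) = 0.189, z(FA) = -0.915
c = −½·(z(H) + z(FA)) = 0.363
c > 0 → conservative criterion (biased toward responding “no”).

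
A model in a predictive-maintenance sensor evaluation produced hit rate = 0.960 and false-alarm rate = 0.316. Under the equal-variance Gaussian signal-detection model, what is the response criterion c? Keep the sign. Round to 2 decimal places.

Φ⁻¹(H) = Φ⁻¹(0.960) = 1.7507
Φ⁻¹(FA) = Φ⁻¹(0.316) = -0.4789
c = −½·[z(H) + z(FA)] = −0.5 × (1.7507 + (-0.4789)) = -0.6359
c < 0: the model has a liberal response bias.

c = -0.64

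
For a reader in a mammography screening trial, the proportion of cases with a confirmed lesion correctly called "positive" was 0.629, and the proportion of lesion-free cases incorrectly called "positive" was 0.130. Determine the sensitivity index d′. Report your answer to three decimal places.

d′ = 1.456

z(H) = 0.3292
z(FA) = -1.1264
d' = z(H) − z(FA) = 0.3292 − (-1.1264) = 1.4556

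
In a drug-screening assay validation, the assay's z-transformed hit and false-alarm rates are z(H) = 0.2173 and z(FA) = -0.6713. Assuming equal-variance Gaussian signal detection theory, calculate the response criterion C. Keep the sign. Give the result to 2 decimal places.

c = −½·[z(H) + z(FA)] = −½·(0.2173 + (-0.6713)) = 0.2270

C = 0.23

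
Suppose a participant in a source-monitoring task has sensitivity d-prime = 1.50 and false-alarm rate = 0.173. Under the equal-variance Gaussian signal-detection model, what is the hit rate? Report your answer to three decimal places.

z(false-alarm rate) = z(0.173) = -0.9424
z(H) = z(FA) + d' = -0.9424 + 1.50 = 0.5576
hit rate = Φ(0.5576) = 0.7114

hit rate = 0.711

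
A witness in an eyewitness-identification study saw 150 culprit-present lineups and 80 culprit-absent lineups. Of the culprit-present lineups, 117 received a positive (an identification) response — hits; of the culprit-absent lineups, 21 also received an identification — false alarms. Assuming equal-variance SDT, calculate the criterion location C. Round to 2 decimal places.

H = 117/150 = 0.7800
FA = 21/80 = 0.2625
Φ⁻¹(H) = Φ⁻¹(0.7800) = 0.7722
Φ⁻¹(FA) = Φ⁻¹(0.2625) = -0.6357
c = −½·[z(H) + z(FA)] = −0.5 × (0.7722 + (-0.6357)) = -0.06825

C = -0.07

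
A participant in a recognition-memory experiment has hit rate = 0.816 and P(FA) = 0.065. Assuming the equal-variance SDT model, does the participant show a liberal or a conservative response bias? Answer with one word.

conservative

z(H) = 0.900, z(FA) = -1.514
c = −½·(z(H) + z(FA)) = 0.307
c > 0 → conservative criterion (biased toward responding “no”).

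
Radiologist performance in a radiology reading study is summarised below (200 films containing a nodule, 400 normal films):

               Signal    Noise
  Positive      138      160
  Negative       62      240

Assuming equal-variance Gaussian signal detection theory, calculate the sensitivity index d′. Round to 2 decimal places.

d′ = 0.75

H = 138/200 = 0.6900
FA = 160/400 = 0.4000
Φ⁻¹(H) = Φ⁻¹(0.6900) = 0.496
Φ⁻¹(FA) = Φ⁻¹(0.4000) = -0.253
d' = z(H) − z(FA) = 0.496 − (-0.253) = 0.749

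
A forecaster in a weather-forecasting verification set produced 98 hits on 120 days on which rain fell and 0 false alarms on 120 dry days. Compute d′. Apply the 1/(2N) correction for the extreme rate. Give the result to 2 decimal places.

d′ = 3.54

The false-alarm rate is 0/120 = 0, so apply the 1/(2N) correction: FA → 1/(2·120) = 0.00417.
z(H) = z(0.81667) = 0.903
z(FA) = z(0.00417) = -2.638
d' = 0.903 − (-2.638) = 3.541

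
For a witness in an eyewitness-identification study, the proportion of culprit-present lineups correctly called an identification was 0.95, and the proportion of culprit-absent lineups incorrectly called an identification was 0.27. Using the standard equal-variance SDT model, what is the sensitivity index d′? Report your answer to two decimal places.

d′ = 2.26

Φ⁻¹(H) = 1.645
Φ⁻¹(FA) = -0.613
d' = z(H) − z(FA) = 1.645 − (-0.613) = 2.258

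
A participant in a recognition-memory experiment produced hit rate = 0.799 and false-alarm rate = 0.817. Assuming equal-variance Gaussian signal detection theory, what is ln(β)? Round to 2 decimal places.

ln β = 0.06

Φ⁻¹(0.799) = 0.838, Φ⁻¹(0.817) = 0.904
ln β = −½·[z(H)² − z(FA)²] = −0.5 × (0.702 − 0.817) = 0.0575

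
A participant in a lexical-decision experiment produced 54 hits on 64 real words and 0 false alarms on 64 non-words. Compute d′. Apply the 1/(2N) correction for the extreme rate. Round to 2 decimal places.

The false-alarm rate is 0/64 = 0, so apply the 1/(2N) correction: FA → 1/(2·64) = 0.00781.
z(H) = z(0.84375) = 1.010
z(FA) = z(0.00781) = -2.418
d' = 1.010 − (-2.418) = 3.428

d′ = 3.43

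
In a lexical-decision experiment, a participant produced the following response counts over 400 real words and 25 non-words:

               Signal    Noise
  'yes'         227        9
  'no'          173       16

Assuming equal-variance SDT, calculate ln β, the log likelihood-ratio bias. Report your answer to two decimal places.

H = 227/400 = 0.5675
FA = 9/25 = 0.3600
Φ⁻¹(H) = Φ⁻¹(0.5675) = 0.170
Φ⁻¹(FA) = Φ⁻¹(0.3600) = -0.358
ln β = −½·[z(H)² − z(FA)²] = −0.5 × (0.029 − 0.128) = 0.0495

ln β = 0.05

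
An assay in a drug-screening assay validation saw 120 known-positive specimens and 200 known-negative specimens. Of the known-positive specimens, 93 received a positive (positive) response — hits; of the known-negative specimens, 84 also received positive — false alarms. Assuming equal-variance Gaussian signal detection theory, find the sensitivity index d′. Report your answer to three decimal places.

H = 93/120 = 0.7750
FA = 84/200 = 0.4200
z(H) = 0.7554
z(FA) = -0.2019
d' = z(H) − z(FA) = 0.7554 − (-0.2019) = 0.9573

d′ = 0.957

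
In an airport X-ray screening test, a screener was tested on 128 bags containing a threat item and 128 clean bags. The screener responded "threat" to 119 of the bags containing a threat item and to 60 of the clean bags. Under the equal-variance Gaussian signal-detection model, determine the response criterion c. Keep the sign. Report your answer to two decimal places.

H = 119/128 = 0.9297
FA = 60/128 = 0.4688
z(H) = z(0.9297) = 1.4736
z(FA) = z(0.4688) = -0.0783
c = −½·[z(H) + z(FA)] = −0.5 × (1.4736 + (-0.0783)) = -0.69765
c < 0: the screener has a liberal response bias.

c = -0.70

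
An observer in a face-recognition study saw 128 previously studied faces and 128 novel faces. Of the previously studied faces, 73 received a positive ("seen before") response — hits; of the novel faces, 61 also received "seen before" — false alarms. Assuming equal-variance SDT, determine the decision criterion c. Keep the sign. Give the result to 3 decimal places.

c = -0.059

H = 73/128 = 0.5703
FA = 61/128 = 0.4766
Φ⁻¹(H) = 0.1771
Φ⁻¹(FA) = -0.0587
c = −½·[z(H) + z(FA)] = −0.5 × (0.1771 + (-0.0587)) = -0.0592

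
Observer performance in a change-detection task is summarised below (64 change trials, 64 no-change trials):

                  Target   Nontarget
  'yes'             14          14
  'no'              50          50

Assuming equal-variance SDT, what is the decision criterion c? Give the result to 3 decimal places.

c = 0.776

H = 14/64 = 0.2188
FA = 14/64 = 0.2188
z(H) = z(0.2188) = -0.7763
z(FA) = z(0.2188) = -0.7763
c = −½·[z(H) + z(FA)] = −0.5 × (-0.7763 + (-0.7763)) = 0.7763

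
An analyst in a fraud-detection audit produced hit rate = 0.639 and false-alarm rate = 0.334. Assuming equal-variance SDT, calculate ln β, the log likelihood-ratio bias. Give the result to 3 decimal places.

ln β = 0.029

z(H) = 0.3558
z(FA) = -0.4289
ln β = −½·[z(H)² − z(FA)²] = −0.5 × (0.1266 − 0.1840) = 0.0287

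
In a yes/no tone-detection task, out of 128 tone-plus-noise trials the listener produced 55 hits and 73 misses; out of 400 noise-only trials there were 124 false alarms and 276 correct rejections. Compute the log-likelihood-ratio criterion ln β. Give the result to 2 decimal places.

H = 55/128 = 0.4297
FA = 124/400 = 0.3100
z(H) = -0.177
z(FA) = -0.496
ln β = −½·[z(H)² − z(FA)²] = −0.5 × (0.031 − 0.246) = 0.1075

ln β = 0.11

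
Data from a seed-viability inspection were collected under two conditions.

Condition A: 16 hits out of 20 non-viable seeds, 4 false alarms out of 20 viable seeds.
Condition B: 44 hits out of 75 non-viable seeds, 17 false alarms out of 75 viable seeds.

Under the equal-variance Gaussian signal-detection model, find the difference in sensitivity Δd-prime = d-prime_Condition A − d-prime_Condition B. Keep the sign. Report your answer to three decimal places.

Condition A: z(0.8000) = 0.8416, z(0.2000) = -0.8416, d' = 1.6832
Condition B: z(0.5867) = 0.2191, z(0.2267) = -0.7498, d' = 0.9689
Δd' = d'_Condition A − d'_Condition B = 1.6832 − 0.9689 = 0.7143
Condition A has the higher sensitivity.

Δd-prime = 0.714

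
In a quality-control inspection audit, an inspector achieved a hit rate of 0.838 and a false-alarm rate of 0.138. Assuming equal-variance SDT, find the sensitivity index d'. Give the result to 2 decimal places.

z(H) = 0.9863
z(FA) = -1.0893
d' = z(H) − z(FA) = 0.9863 − (-1.0893) = 2.0756

d' = 2.08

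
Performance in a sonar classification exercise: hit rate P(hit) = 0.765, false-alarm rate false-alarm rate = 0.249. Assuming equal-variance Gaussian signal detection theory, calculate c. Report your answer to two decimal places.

z(H) = 0.7225
z(FA) = -0.6776
c = −½·[z(H) + z(FA)] = −0.5 × (0.7225 + (-0.6776)) = -0.02245

c = -0.02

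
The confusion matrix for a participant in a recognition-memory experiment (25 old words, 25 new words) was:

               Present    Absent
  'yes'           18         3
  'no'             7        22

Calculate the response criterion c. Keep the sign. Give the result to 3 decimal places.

H = 18/25 = 0.7200
FA = 3/25 = 0.1200
z(H) = z(0.7200) = 0.5828
z(FA) = z(0.1200) = -1.1750
c = −½·[z(H) + z(FA)] = −0.5 × (0.5828 + (-1.1750)) = 0.2961

c = 0.296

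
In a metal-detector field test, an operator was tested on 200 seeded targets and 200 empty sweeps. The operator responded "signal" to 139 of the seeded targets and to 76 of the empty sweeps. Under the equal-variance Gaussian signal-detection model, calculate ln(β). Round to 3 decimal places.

H = 139/200 = 0.6950
FA = 76/200 = 0.3800
z(0.6950) = 0.5101, z(0.3800) = -0.3055
ln β = −½·[z(H)² − z(FA)²] = −0.5 × (0.2602 − 0.0933) = -0.08345

ln β = -0.083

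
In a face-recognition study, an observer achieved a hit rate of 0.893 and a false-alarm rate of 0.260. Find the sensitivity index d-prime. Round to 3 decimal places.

d-prime = 1.886

z(0.893) = 1.2426, z(0.260) = -0.6433
d' = z(H) − z(FA) = 1.2426 − (-0.6433) = 1.8859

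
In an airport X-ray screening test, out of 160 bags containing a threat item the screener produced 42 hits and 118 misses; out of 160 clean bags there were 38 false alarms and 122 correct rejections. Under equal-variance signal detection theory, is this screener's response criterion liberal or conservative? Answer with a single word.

conservative

z(H) = -0.636, z(FA) = -0.714
c = −½·(z(H) + z(FA)) = 0.675
c > 0 → conservative criterion (biased toward responding “no”).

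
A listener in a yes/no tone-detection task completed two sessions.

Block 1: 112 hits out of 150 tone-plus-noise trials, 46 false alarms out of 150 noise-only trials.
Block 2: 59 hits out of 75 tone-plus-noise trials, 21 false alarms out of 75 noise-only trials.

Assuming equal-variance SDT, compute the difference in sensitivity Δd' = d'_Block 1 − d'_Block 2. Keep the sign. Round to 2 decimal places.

Δd' = -0.21

Block 1: z(0.7467) = 0.664, z(0.3067) = -0.505, d' = 1.169
Block 2: z(0.7867) = 0.795, z(0.2800) = -0.583, d' = 1.378
Δd' = d'_Block 1 − d'_Block 2 = 1.169 − 1.378 = -0.209
Block 2 has the higher sensitivity.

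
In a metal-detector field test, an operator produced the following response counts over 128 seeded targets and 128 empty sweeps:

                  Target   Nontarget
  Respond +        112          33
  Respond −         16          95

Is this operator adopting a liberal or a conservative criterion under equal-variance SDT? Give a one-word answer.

liberal

z(H) = 1.150, z(FA) = -0.650
c = −½·(z(H) + z(FA)) = -0.250
c < 0 → liberal criterion (biased toward responding “yes”).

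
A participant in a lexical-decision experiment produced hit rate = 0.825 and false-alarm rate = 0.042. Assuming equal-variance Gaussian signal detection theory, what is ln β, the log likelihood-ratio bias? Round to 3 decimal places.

ln β = 1.056

Φ⁻¹(H) = Φ⁻¹(0.825) = 0.9346
Φ⁻¹(FA) = Φ⁻¹(0.042) = -1.7279
ln β = −½·[z(H)² − z(FA)²] = −0.5 × (0.8735 − 2.9856) = 1.05605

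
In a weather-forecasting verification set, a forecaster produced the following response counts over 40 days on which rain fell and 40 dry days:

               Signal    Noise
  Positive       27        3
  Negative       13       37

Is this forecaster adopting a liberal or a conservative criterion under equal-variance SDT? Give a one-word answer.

conservative

z(H) = 0.454, z(FA) = -1.440
c = −½·(z(H) + z(FA)) = 0.493
c > 0 → conservative criterion (biased toward responding “no”).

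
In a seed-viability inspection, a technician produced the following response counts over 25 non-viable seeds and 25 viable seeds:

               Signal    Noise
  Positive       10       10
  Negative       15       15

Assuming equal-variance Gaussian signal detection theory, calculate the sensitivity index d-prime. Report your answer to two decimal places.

H = 10/25 = 0.4000
FA = 10/25 = 0.4000
z(H) = z(0.4000) = -0.253
z(FA) = z(0.4000) = -0.253
d' = z(H) − z(FA) = -0.253 − (-0.253) = 0.000

d-prime = 0.00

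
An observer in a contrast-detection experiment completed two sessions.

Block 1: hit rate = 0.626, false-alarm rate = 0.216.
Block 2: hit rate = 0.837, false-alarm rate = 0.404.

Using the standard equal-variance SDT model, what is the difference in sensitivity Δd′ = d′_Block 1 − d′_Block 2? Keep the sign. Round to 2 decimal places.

Δd′ = -0.12

Block 1: z(0.626) = 0.321, z(0.216) = -0.786, d' = 1.107
Block 2: z(0.837) = 0.982, z(0.404) = -0.243, d' = 1.225
Δd' = d'_Block 1 − d'_Block 2 = 1.107 − 1.225 = -0.118
Block 2 has the higher sensitivity.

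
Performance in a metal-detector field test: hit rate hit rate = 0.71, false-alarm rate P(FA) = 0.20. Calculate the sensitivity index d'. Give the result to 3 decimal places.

d' = 1.395

z(H) = 0.5534
z(FA) = -0.8416
d' = z(H) − z(FA) = 0.5534 − (-0.8416) = 1.3950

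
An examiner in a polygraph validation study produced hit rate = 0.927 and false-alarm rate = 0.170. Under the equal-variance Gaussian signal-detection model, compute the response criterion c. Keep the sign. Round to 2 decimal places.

c = -0.25

z(H) = 1.454
z(FA) = -0.954
c = −½·[z(H) + z(FA)] = −0.5 × (1.454 + (-0.954)) = -0.250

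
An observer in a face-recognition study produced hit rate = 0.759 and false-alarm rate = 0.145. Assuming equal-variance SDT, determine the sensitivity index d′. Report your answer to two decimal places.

d′ = 1.76

z(0.759) = 0.703, z(0.145) = -1.058
d' = z(H) − z(FA) = 0.703 − (-1.058) = 1.761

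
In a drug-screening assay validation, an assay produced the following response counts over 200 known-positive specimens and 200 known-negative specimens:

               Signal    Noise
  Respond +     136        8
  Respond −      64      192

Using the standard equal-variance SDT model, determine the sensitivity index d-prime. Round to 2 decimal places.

d-prime = 2.22

H = 136/200 = 0.6800
FA = 8/200 = 0.0400
z(H) = 0.4677
z(FA) = -1.7507
d' = z(H) − z(FA) = 0.4677 − (-1.7507) = 2.2184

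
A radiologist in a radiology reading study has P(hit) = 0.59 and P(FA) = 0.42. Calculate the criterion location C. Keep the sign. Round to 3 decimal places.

z(H) = 0.2275
z(FA) = -0.2019
c = −½·[z(H) + z(FA)] = −0.5 × (0.2275 + (-0.2019)) = -0.0128
c < 0: the radiologist has a liberal response bias.

C = -0.013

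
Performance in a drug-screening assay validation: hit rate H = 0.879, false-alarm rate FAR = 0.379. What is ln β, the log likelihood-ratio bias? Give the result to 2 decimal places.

ln β = -0.64

z(H) = z(0.879) = 1.170
z(FA) = z(0.379) = -0.308
ln β = −½·[z(H)² − z(FA)²] = −0.5 × (1.369 − 0.095) = -0.637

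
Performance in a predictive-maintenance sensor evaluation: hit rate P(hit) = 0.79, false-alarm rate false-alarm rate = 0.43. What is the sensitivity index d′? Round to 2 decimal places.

z(H) = 0.806
z(FA) = -0.176
d' = z(H) − z(FA) = 0.806 − (-0.176) = 0.982

d′ = 0.98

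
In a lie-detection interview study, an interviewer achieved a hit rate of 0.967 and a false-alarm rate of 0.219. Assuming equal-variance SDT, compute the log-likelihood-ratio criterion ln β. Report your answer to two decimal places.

z(H) = 1.838
z(FA) = -0.776
ln β = −½·[z(H)² − z(FA)²] = −0.5 × (3.378 − 0.602) = -1.388

ln β = -1.39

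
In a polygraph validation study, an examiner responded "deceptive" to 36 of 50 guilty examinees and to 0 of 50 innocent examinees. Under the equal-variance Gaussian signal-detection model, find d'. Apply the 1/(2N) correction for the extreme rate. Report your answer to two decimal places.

The false-alarm rate is 0/50 = 0, so apply the 1/(2N) correction: FA → 1/(2·50) = 0.01000.
z(H) = z(0.72000) = 0.583
z(FA) = z(0.01000) = -2.326
d' = 0.583 − (-2.326) = 2.909

d' = 2.91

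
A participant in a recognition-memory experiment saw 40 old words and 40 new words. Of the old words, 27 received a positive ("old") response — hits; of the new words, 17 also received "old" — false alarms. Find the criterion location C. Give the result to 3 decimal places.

H = 27/40 = 0.6750
FA = 17/40 = 0.4250
z(H) = z(0.6750) = 0.4538
z(FA) = z(0.4250) = -0.1891
c = −½·[z(H) + z(FA)] = −0.5 × (0.4538 + (-0.1891)) = -0.13235

C = -0.132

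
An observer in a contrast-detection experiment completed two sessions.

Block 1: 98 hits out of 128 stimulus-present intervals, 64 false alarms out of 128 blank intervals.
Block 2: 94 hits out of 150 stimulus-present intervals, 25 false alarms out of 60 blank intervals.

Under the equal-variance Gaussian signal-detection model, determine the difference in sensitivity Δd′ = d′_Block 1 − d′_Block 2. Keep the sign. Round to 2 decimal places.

Δd′ = 0.19

Block 1: z(0.7656) = 0.724, z(0.5000) = 0.000, d' = 0.724
Block 2: z(0.6267) = 0.323, z(0.4167) = -0.210, d' = 0.533
Δd' = d'_Block 1 − d'_Block 2 = 0.724 − 0.533 = 0.191
Block 1 has the higher sensitivity.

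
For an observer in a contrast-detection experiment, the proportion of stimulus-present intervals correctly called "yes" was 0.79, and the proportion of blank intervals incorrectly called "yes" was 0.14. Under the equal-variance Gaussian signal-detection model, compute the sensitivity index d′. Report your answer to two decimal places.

z(H) = z(0.79) = 0.8064
z(FA) = z(0.14) = -1.0803
d' = z(H) − z(FA) = 0.8064 − (-1.0803) = 1.8867

d′ = 1.89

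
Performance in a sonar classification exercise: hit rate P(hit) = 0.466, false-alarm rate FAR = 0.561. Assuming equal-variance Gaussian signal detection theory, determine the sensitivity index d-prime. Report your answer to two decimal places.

z(H) = z(0.466) = -0.085
z(FA) = z(0.561) = 0.154
d' = z(H) − z(FA) = -0.085 − 0.154 = -0.239

d-prime = -0.24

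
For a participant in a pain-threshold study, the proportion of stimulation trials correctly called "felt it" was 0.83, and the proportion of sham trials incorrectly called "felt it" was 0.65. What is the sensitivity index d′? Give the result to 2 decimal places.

d′ = 0.57

Φ⁻¹(H) = Φ⁻¹(0.83) = 0.9542
Φ⁻¹(FA) = Φ⁻¹(0.65) = 0.3853
d' = z(H) − z(FA) = 0.9542 − 0.3853 = 0.5689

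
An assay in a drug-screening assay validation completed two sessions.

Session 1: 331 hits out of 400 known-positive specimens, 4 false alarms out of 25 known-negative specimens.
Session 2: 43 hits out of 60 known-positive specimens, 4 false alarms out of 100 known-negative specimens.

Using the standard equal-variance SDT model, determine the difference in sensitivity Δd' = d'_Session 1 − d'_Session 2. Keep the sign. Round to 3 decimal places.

Δd' = -0.385

Session 1: z(0.8275) = 0.9443, z(0.1600) = -0.9945, d' = 1.9388
Session 2: z(0.7167) = 0.5731, z(0.0400) = -1.7507, d' = 2.3238
Δd' = d'_Session 1 − d'_Session 2 = 1.9388 − 2.3238 = -0.3850
Session 2 has the higher sensitivity.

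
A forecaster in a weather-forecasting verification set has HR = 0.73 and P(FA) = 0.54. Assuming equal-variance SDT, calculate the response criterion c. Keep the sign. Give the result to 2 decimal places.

c = -0.36

Φ⁻¹(H) = 0.613
Φ⁻¹(FA) = 0.100
c = −½·[z(H) + z(FA)] = −0.5 × (0.613 + 0.100) = -0.3565
c < 0: the forecaster has a liberal response bias.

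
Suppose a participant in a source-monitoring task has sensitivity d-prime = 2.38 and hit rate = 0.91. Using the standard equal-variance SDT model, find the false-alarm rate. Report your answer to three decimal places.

z(hit rate) = z(0.91) = 1.3408
z(FA) = z(H) − d' = 1.3408 − 2.38 = -1.0392
false-alarm rate = Φ(-1.0392) = 0.1494

false-alarm rate = 0.149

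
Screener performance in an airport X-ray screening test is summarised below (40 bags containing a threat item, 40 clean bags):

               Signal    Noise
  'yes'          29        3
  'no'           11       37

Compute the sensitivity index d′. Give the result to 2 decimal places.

d′ = 2.04

H = 29/40 = 0.7250
FA = 3/40 = 0.0750
z(H) = z(0.7250) = 0.5978
z(FA) = z(0.0750) = -1.4395
d' = z(H) − z(FA) = 0.5978 − (-1.4395) = 2.0373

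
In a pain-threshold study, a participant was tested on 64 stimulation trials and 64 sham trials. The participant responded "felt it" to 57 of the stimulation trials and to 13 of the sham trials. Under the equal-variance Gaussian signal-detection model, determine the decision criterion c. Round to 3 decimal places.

H = 57/64 = 0.8906
FA = 13/64 = 0.2031
Φ⁻¹(0.8906) = 1.2297, Φ⁻¹(0.2031) = -0.8306
c = −½·[z(H) + z(FA)] = −0.5 × (1.2297 + (-0.8306)) = -0.19955
c < 0: the participant has a liberal response bias.

c = -0.200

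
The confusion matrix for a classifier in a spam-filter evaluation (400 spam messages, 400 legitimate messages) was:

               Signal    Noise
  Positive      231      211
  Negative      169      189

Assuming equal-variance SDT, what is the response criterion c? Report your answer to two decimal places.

H = 231/400 = 0.5775
FA = 211/400 = 0.5275
z(H) = z(0.5775) = 0.196
z(FA) = z(0.5275) = 0.069
c = −½·[z(H) + z(FA)] = −0.5 × (0.196 + 0.069) = -0.1325

c = -0.13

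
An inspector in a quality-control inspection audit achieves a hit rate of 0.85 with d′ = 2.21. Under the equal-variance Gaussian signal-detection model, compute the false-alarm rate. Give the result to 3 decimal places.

z(hit rate) = z(0.85) = 1.0364
z(FA) = z(H) − d' = 1.0364 − 2.21 = -1.1736
false-alarm rate = Φ(-1.1736) = 0.1203

false-alarm rate = 0.120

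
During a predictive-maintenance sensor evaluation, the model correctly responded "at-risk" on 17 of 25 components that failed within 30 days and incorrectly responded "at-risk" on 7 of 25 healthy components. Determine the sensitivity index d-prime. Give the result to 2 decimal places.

d-prime = 1.05

H = 17/25 = 0.6800
FA = 7/25 = 0.2800
Φ⁻¹(H) = 0.4677
Φ⁻¹(FA) = -0.5828
d' = z(H) − z(FA) = 0.4677 − (-0.5828) = 1.0505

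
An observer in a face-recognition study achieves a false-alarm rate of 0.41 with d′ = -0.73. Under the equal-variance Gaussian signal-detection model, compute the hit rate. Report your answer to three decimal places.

z(false-alarm rate) = z(0.41) = -0.2275
z(H) = z(FA) + d' = -0.2275 + (-0.73) = -0.9575
hit rate = Φ(-0.9575) = 0.1692

hit rate = 0.169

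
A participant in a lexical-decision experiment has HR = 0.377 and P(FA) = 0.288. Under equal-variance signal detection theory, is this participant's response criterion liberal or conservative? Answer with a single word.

conservative

z(H) = -0.313, z(FA) = -0.559
c = −½·(z(H) + z(FA)) = 0.436
c > 0 → conservative criterion (biased toward responding “no”).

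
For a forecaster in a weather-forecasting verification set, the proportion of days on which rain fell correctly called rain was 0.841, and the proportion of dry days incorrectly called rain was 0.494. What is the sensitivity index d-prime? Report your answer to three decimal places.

z(H) = z(0.841) = 0.9986
z(FA) = z(0.494) = -0.0150
d' = z(H) − z(FA) = 0.9986 − (-0.0150) = 1.0136

d-prime = 1.014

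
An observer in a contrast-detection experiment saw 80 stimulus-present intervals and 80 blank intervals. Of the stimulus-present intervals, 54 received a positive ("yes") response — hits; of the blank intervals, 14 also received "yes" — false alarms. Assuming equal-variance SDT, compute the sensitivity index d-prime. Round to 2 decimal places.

d-prime = 1.39

H = 54/80 = 0.6750
FA = 14/80 = 0.1750
z(0.6750) = 0.4538, z(0.1750) = -0.9346
d' = z(H) − z(FA) = 0.4538 − (-0.9346) = 1.3884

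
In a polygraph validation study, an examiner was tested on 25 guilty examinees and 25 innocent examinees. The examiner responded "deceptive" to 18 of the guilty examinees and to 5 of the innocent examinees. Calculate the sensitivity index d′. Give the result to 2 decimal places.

d′ = 1.42

H = 18/25 = 0.7200
FA = 5/25 = 0.2000
z(H) = z(0.7200) = 0.5828
z(FA) = z(0.2000) = -0.8416
d' = z(H) − z(FA) = 0.5828 − (-0.8416) = 1.4244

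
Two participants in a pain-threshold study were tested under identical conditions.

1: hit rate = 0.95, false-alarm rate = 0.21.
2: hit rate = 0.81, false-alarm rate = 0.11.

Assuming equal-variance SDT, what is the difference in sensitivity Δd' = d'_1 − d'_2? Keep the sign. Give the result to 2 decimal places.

Δd' = 0.35

1: z(0.95) = 1.645, z(0.21) = -0.806, d' = 2.451
2: z(0.81) = 0.878, z(0.11) = -1.227, d' = 2.105
Δd' = d'_1 − d'_2 = 2.451 − 2.105 = 0.346
1 has the higher sensitivity.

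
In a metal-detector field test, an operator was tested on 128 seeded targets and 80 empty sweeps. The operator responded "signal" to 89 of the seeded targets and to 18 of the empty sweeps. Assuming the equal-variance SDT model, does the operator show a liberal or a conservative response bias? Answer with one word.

z(H) = 0.511, z(FA) = -0.755
c = −½·(z(H) + z(FA)) = 0.122
c > 0 → conservative criterion (biased toward responding “no”).

conservative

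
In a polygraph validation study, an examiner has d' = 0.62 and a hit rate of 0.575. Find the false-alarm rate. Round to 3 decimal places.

false-alarm rate = 0.333

z(hit rate) = z(0.575) = 0.1891
z(FA) = z(H) − d' = 0.1891 − 0.62 = -0.4309
false-alarm rate = Φ(-0.4309) = 0.3333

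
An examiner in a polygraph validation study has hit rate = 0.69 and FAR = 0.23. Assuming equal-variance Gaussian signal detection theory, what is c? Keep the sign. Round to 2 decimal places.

c = 0.12

z(H) = z(0.69) = 0.4959
z(FA) = z(0.23) = -0.7388
c = −½·[z(H) + z(FA)] = −0.5 × (0.4959 + (-0.7388)) = 0.12145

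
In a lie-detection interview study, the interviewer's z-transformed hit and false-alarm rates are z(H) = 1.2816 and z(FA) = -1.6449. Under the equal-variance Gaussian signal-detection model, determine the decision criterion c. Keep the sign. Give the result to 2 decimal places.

c = 0.18

c = −½·[z(H) + z(FA)] = −½·(1.2816 + (-1.6449)) = 0.18165
c > 0: the interviewer has a conservative response bias.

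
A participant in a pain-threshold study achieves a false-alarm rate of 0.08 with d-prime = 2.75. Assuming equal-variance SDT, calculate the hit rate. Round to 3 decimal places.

z(false-alarm rate) = z(0.08) = -1.4051
z(H) = z(FA) + d' = -1.4051 + 2.75 = 1.3449
hit rate = Φ(1.3449) = 0.9107

hit rate = 0.911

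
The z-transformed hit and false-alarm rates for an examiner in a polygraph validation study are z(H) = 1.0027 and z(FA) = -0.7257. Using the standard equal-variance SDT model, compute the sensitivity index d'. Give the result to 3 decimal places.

d' = 1.728

d' = z(H) − z(FA) = 1.0027 − (-0.7257) = 1.7284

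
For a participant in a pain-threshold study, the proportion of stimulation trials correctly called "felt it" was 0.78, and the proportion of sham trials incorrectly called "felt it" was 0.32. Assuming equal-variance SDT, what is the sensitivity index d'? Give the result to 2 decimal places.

d' = 1.24

z(0.78) = 0.772, z(0.32) = -0.468
d' = z(H) − z(FA) = 0.772 − (-0.468) = 1.240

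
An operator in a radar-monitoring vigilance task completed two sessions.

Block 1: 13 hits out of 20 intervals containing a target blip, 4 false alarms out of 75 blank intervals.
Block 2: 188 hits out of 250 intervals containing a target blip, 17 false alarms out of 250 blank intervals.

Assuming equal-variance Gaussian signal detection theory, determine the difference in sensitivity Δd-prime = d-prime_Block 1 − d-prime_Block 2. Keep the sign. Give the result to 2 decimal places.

Δd-prime = -0.17

Block 1: z(0.6500) = 0.385, z(0.0533) = -1.614, d' = 1.999
Block 2: z(0.7520) = 0.681, z(0.0680) = -1.491, d' = 2.172
Δd' = d'_Block 1 − d'_Block 2 = 1.999 − 2.172 = -0.173
Block 2 has the higher sensitivity.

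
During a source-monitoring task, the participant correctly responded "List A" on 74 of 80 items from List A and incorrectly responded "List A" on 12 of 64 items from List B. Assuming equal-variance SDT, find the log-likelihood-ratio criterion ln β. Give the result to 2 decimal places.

ln β = -0.64

H = 74/80 = 0.9250
FA = 12/64 = 0.1875
Φ⁻¹(H) = Φ⁻¹(0.9250) = 1.440
Φ⁻¹(FA) = Φ⁻¹(0.1875) = -0.887
ln β = −½·[z(H)² − z(FA)²] = −0.5 × (2.074 − 0.787) = -0.6435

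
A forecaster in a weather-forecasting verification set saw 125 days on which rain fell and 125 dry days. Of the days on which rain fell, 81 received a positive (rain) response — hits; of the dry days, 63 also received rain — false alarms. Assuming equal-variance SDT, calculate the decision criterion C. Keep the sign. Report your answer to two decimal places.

H = 81/125 = 0.6480
FA = 63/125 = 0.5040
Φ⁻¹(H) = Φ⁻¹(0.6480) = 0.3799
Φ⁻¹(FA) = Φ⁻¹(0.5040) = 0.0100
c = −½·[z(H) + z(FA)] = −0.5 × (0.3799 + 0.0100) = -0.19495

C = -0.19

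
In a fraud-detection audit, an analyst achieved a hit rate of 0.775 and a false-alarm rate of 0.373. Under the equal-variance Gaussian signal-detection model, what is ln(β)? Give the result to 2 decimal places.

z(0.775) = 0.755, z(0.373) = -0.324
ln β = −½·[z(H)² − z(FA)²] = −0.5 × (0.570 − 0.105) = -0.2325

ln β = -0.23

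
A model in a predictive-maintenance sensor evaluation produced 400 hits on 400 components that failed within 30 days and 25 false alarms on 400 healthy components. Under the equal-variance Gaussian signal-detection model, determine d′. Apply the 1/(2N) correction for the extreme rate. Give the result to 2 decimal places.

d′ = 4.56

The hit rate is 400/400 = 1, so apply the 1/(2N) correction: H → 1 − 1/(2·400) = 0.99875.
z(H) = z(0.99875) = 3.023
z(FA) = z(0.06250) = -1.534
d' = 3.023 − (-1.534) = 4.557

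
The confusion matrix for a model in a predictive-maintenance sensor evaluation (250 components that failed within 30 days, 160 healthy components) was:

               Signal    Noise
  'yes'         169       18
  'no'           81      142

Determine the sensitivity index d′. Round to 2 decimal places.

d′ = 1.67

H = 169/250 = 0.6760
FA = 18/160 = 0.1125
Φ⁻¹(H) = 0.457
Φ⁻¹(FA) = -1.213
d' = z(H) − z(FA) = 0.457 − (-1.213) = 1.670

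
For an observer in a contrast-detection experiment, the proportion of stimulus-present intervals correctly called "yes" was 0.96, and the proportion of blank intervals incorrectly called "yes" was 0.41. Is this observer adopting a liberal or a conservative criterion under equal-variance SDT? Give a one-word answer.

z(H) = 1.751, z(FA) = -0.228
c = −½·(z(H) + z(FA)) = -0.7615
c < 0 → liberal criterion (biased toward responding “yes”).

liberal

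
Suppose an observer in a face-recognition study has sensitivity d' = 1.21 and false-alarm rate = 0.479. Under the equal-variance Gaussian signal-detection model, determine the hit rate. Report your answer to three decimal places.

hit rate = 0.876

z(false-alarm rate) = z(0.479) = -0.0527
z(H) = z(FA) + d' = -0.0527 + 1.21 = 1.1573
hit rate = Φ(1.1573) = 0.8764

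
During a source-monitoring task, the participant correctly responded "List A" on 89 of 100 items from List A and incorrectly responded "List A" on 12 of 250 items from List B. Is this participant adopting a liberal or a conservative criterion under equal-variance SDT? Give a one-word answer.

conservative

z(H) = 1.227, z(FA) = -1.665
c = −½·(z(H) + z(FA)) = 0.219
c > 0 → conservative criterion (biased toward responding “no”).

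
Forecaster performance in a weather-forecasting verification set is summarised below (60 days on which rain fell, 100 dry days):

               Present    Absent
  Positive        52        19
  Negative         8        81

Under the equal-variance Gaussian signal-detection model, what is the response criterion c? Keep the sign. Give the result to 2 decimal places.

H = 52/60 = 0.8667
FA = 19/100 = 0.1900
z(H) = z(0.8667) = 1.111
z(FA) = z(0.1900) = -0.878
c = −½·[z(H) + z(FA)] = −0.5 × (1.111 + (-0.878)) = -0.1165

c = -0.12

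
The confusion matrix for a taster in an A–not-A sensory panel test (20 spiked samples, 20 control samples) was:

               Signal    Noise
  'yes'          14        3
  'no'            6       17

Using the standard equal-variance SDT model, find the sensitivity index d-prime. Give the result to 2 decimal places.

H = 14/20 = 0.7000
FA = 3/20 = 0.1500
z(0.7000) = 0.5244, z(0.1500) = -1.0364
d' = z(H) − z(FA) = 0.5244 − (-1.0364) = 1.5608

d-prime = 1.56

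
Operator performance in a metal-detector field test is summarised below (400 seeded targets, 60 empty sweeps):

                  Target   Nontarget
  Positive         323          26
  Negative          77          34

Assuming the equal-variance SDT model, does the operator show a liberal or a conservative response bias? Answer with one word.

liberal

z(H) = 0.869, z(FA) = -0.168
c = −½·(z(H) + z(FA)) = -0.3505
c < 0 → liberal criterion (biased toward responding “yes”).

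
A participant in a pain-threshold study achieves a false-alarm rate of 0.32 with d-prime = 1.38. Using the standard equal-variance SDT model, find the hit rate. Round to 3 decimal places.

z(false-alarm rate) = z(0.32) = -0.4677
z(H) = z(FA) + d' = -0.4677 + 1.38 = 0.9123
hit rate = Φ(0.9123) = 0.8192

hit rate = 0.819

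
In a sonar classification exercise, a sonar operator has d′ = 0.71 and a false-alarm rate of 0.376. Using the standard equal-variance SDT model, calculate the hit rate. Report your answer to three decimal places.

z(false-alarm rate) = z(0.376) = -0.3160
z(H) = z(FA) + d' = -0.3160 + 0.71 = 0.3940
hit rate = Φ(0.3940) = 0.6532

hit rate = 0.653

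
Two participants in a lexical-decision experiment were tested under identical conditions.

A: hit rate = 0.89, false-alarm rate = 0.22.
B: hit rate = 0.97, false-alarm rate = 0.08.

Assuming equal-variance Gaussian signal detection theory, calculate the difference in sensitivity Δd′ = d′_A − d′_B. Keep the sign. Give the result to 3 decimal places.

A: z(0.89) = 1.2265, z(0.22) = -0.7722, d' = 1.9987
B: z(0.97) = 1.8808, z(0.08) = -1.4051, d' = 3.2859
Δd' = d'_A − d'_B = 1.9987 − 3.2859 = -1.2872
B has the higher sensitivity.

Δd′ = -1.287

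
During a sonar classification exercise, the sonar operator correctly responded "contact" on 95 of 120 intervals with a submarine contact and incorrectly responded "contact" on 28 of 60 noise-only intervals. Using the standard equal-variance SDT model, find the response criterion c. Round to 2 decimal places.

H = 95/120 = 0.7917
FA = 28/60 = 0.4667
Φ⁻¹(H) = 0.812
Φ⁻¹(FA) = -0.084
c = −½·[z(H) + z(FA)] = −0.5 × (0.812 + (-0.084)) = -0.364

c = -0.36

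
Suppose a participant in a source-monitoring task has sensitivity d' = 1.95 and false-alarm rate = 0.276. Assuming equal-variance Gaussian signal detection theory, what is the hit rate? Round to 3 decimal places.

hit rate = 0.912

z(false-alarm rate) = z(0.276) = -0.5948
z(H) = z(FA) + d' = -0.5948 + 1.95 = 1.3552
hit rate = Φ(1.3552) = 0.9123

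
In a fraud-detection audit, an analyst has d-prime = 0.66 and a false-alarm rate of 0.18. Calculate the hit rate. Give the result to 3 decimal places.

z(false-alarm rate) = z(0.18) = -0.9154
z(H) = z(FA) + d' = -0.9154 + 0.66 = -0.2554
hit rate = Φ(-0.2554) = 0.3992

hit rate = 0.399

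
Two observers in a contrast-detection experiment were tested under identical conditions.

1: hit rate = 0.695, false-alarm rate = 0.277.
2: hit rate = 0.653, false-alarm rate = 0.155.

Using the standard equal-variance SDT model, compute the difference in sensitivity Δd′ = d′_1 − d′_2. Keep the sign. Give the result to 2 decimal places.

Δd′ = -0.31

1: z(0.695) = 0.510, z(0.277) = -0.592, d' = 1.102
2: z(0.653) = 0.393, z(0.155) = -1.015, d' = 1.408
Δd' = d'_1 − d'_2 = 1.102 − 1.408 = -0.306
2 has the higher sensitivity.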